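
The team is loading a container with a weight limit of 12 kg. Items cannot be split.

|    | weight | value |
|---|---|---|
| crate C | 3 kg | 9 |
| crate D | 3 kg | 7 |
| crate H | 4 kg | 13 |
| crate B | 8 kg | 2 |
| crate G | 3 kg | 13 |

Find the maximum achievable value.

Take crate C, crate H, and crate G: weight 3 + 4 + 3 = 10 ≤ 12, value 9 + 13 + 13 = 35.
No other feasible combination does better.

35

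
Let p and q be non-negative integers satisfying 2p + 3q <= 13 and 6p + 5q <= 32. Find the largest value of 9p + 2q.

45

Relaxing integrality, the LP optimum is 48.00 at (p,q) = (5.33, 0), which is not an integer point.
(p,q)=(5,0): 2·5+3·0=10≤13, 6·5+5·0=30≤32, objective 45.
(p,q)=(4,1): 2·4+3·1=11≤13, 6·4+5·1=29≤32, objective 38.
(p,q)=(4,0): 2·4+3·0=8≤13, 6·4+5·0=24≤32, objective 36.
The best lattice point is (5,0), giving 45.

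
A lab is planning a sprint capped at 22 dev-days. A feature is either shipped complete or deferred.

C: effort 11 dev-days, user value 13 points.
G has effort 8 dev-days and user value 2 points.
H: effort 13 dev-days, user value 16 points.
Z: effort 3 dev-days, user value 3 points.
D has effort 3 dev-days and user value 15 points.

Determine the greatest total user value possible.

34

Allowing fractional choices, the relaxed optimum would be about 38.1, but features are indivisible.
H + D: effort 13 + 3 = 16 ≤ 22, user value 16 + 15 = 31.
C + Z + D: effort 11 + 3 + 3 = 17 ≤ 22, user value 13 + 3 + 15 = 31.
H + Z + D: effort 13 + 3 + 3 = 19 ≤ 22, user value 16 + 3 + 15 = 34.
Best is H, Z, and D with total user value 34.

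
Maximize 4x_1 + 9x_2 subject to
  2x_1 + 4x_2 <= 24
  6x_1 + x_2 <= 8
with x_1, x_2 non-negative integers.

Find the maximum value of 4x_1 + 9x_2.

54

(x_1,x_2)=(0,6) is feasible, giving 54.
(x_1,x_2)=(0,5) is feasible, giving 45.
No feasible integer point exceeds 54.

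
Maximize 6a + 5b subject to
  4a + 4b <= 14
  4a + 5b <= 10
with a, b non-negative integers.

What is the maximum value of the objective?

12

Relaxing integrality, the LP optimum is 15.00 at (a,b) = (2.5, 0), which is not an integer point.
(a,b)=(2,0): 4·2+4·0=8≤14, 4·2+5·0=8≤10, objective 12.
(a,b)=(1,1): 4·1+4·1=8≤14, 4·1+5·1=9≤10, objective 11.
No feasible integer point exceeds 12.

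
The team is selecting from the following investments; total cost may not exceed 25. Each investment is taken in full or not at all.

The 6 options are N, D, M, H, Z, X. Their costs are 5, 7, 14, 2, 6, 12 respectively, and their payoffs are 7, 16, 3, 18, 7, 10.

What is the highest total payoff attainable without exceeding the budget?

48

This is a 0-1 knapsack instance.
D + H + X: cost 7 + 2 + 12 = 21 ≤ 25, payoff 16 + 18 + 10 = 44.
N + D + H + Z: cost 5 + 7 + 2 + 6 = 20 ≤ 25, payoff 7 + 16 + 18 + 7 = 48.
Best is N, D, H, and Z with total payoff 48.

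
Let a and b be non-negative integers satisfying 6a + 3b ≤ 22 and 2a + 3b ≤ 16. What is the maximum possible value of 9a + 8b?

Relaxing integrality, the LP optimum is 48.17 at (a,b) = (1.5, 4.33), which is not an integer point.
(a,b)=(2,3): 6·2+3·3=21≤22, 2·2+3·3=13≤16, objective 42.
(a,b)=(1,4): 6·1+3·4=18≤22, 2·1+3·4=14≤16, objective 41.
(a,b)=(0,5): 6·0+3·5=15≤22, 2·0+3·5=15≤16, objective 40.
(a,b)=(2,2): 6·2+3·2=18≤22, 2·2+3·2=10≤16, objective 34.
No feasible integer point exceeds 42.

42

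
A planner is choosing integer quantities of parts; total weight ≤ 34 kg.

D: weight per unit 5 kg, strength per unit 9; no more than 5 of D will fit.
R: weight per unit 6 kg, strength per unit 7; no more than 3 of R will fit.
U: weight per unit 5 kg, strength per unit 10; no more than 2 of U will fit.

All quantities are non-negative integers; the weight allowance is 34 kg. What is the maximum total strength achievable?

56

Take 4×D and 2×U: weight 30 ≤ 34, strength 4·9 + 2·10 = 56.
U has the best ratio (10/5) and is taken to its limit of 2; remaining capacity is filled optimally with the others.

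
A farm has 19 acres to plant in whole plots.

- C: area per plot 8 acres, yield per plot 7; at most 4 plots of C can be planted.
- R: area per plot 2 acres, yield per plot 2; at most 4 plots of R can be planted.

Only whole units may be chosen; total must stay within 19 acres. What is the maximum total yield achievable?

R has the best ratio (2/2); taking only R gives at most 4×2 = 8 (stopped by the supply cap of 4).
Mixing does better — 2×C and 1×R: area 18 ≤ 19, yield 2·7 + 1·2 = 16.

16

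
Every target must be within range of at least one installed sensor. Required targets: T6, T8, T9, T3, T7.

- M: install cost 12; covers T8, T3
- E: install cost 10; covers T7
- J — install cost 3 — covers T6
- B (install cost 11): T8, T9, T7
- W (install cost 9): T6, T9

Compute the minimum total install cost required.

Choose M, J, and B: together they cover T6, T8, T9, T3, T7 — every target.
Total install cost: 12 + 3 + 11 = 26.
No cover costs less than 26.

26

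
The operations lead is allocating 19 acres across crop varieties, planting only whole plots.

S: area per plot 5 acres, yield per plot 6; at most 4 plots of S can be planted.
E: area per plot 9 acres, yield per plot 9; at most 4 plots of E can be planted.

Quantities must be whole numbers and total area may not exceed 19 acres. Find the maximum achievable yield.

S has the best ratio (6/5); taking only S gives at most 3×6 = 18 (stopped by the area limit).
Mixing does better — 2×S and 1×E: area 19 ≤ 19, yield 2·6 + 1·9 = 21.

21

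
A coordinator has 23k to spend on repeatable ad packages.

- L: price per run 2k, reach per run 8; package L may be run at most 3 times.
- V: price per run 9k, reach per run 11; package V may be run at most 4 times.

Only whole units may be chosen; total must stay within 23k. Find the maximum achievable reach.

38

3×L and 1×V: price 15 ≤ 23, reach 3·8 + 1·11 = 35.
2×L and 2×V: price 22 ≤ 23, reach 2·8 + 2·11 = 38.
Best is 38.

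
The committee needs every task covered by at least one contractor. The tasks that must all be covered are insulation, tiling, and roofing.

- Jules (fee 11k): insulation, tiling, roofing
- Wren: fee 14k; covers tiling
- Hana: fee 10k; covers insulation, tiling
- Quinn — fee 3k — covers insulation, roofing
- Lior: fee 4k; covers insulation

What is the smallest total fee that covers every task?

11

This is a weighted set-cover instance.
The greedy cost-per-new-task heuristic would pick Quinn and Hana for 13, but a cheaper cover exists.
Jules alone covers insulation, tiling, roofing — every task.
Total fee: 11.
No cover costs less than 11.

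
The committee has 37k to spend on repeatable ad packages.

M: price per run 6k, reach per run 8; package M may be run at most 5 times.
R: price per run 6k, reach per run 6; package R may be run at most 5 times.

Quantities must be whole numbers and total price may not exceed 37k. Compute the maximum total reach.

46

4×M and 2×R: price 36 ≤ 37, reach 4·8 + 2·6 = 44.
5×M and 1×R: price 36 ≤ 37, reach 5·8 + 1·6 = 46.
Best is 46.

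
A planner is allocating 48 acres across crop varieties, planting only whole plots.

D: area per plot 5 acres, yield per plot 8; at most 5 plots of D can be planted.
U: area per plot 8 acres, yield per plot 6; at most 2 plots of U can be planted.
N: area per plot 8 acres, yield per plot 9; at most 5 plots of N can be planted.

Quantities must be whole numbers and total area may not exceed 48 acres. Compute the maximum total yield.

60

This is a bounded integer knapsack.
4×D and 3×N: area 44 ≤ 48, yield 4·8 + 3·9 = 59.
3×D and 4×N: area 47 ≤ 48, yield 3·8 + 4·9 = 60.
Best is 60.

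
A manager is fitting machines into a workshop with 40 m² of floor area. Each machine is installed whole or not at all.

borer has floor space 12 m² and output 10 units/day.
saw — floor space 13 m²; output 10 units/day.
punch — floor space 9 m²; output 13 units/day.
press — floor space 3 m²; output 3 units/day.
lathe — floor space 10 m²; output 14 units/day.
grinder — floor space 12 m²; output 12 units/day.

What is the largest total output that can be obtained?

42

This is an integer program with binary decision variables.
saw + punch + press + lathe: floor space 13 + 9 + 3 + 10 = 35 ≤ 40, output 10 + 13 + 3 + 14 = 40.
punch + press + lathe + grinder: floor space 9 + 3 + 10 + 12 = 34 ≤ 40, output 13 + 3 + 14 + 12 = 42.
borer + punch + press + lathe: floor space 12 + 9 + 3 + 10 = 34 ≤ 40, output 10 + 13 + 3 + 14 = 40.
Best is punch, press, lathe, and grinder with total output 42.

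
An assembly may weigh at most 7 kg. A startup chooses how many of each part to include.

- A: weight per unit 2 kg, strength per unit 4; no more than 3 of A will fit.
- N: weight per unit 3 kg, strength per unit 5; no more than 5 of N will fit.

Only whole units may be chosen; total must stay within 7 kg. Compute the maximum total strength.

This is a bounded integer knapsack.
A has the best ratio (4/2); taking only A gives at most 3×4 = 12 (stopped by the weight limit).
Mixing does better — 2×A and 1×N: weight 7 ≤ 7, strength 2·4 + 1·5 = 13.

13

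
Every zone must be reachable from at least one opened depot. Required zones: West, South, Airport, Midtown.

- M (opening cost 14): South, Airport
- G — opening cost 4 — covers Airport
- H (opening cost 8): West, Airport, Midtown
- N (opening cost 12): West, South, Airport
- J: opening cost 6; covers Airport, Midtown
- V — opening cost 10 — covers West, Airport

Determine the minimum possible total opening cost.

18

Choose N and J: together they cover West, South, Airport, Midtown — every zone.
Total opening cost: 12 + 6 = 18.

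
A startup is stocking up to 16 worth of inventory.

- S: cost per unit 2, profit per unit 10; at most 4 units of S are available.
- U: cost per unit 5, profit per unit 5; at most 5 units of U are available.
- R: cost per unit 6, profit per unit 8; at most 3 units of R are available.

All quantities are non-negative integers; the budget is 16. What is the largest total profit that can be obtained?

48

4×S and 1×R: cost 14 ≤ 16, profit 4·10 + 1·8 = 48.
4×S and 1×U: cost 13 ≤ 16, profit 4·10 + 1·5 = 45.
Best is 48.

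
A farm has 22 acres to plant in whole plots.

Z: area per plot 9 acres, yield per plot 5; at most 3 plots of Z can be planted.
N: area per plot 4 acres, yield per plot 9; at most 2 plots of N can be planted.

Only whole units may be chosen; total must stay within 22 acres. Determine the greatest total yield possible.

1×Z and 2×N: area 17 ≤ 22, yield 1·5 + 2·9 = 23.
2×Z and 1×N: area 22 ≤ 22, yield 2·5 + 1·9 = 19.
Best is 23.

23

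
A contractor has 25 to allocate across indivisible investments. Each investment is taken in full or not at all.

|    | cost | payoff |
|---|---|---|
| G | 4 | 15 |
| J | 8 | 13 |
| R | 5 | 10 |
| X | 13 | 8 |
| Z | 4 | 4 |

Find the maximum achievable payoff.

Allowing fractional choices, the relaxed optimum would be about 44.5, but investments are indivisible.
G + J + R: cost 4 + 8 + 5 = 17 ≤ 25, payoff 15 + 13 + 10 = 38.
G + J + X: cost 4 + 8 + 13 = 25 ≤ 25, payoff 15 + 13 + 8 = 36.
G + J + R + Z: cost 4 + 8 + 5 + 4 = 21 ≤ 25, payoff 15 + 13 + 10 + 4 = 42.
Best is G, J, R, and Z with total payoff 42.

42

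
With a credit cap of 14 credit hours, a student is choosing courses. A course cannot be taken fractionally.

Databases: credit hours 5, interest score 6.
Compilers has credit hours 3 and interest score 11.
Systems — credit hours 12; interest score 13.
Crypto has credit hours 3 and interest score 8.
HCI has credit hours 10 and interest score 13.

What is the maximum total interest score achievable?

This is a 0-1 knapsack instance.
Allowing fractional choices, the relaxed optimum would be about 29.4, but courses are indivisible.
Crypto + HCI: credit hours 3 + 10 = 13 ≤ 14, interest score 8 + 13 = 21.
Compilers + HCI: credit hours 3 + 10 = 13 ≤ 14, interest score 11 + 13 = 24.
Databases + Compilers + Crypto: credit hours 5 + 3 + 3 = 11 ≤ 14, interest score 6 + 11 + 8 = 25.
Best is Databases, Compilers, and Crypto with total interest score 25.

25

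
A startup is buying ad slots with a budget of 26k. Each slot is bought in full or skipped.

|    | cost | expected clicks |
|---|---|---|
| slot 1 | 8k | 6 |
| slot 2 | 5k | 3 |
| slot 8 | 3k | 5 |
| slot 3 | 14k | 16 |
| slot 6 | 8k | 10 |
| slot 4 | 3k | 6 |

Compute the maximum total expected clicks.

This is a 0-1 knapsack instance.
Allowing fractional choices, the relaxed optimum would be about 34.7, but ad slots are indivisible.
slot 8 + slot 3 + slot 6: cost 3 + 14 + 8 = 25 ≤ 26, expected clicks 5 + 16 + 10 = 31.
slot 3 + slot 6 + slot 4: cost 14 + 8 + 3 = 25 ≤ 26, expected clicks 16 + 10 + 6 = 32.
Best is slot 3, slot 6, and slot 4 with total expected clicks 32.

32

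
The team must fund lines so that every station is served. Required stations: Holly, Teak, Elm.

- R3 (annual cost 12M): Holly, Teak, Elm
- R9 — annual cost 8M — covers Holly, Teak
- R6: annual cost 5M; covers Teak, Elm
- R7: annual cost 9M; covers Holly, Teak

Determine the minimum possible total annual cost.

12

This is a weighted set-cover instance.
The greedy cost-per-new-station heuristic would pick R6 and R9 for 13, but a cheaper cover exists.
R3 alone covers Holly, Teak, Elm — every station.
Total annual cost: 12.
No cover costs less than 12.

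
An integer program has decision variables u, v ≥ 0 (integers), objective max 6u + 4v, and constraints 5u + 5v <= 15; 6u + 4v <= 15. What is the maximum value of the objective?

14

Relaxing integrality, the LP optimum is 15.00 at (u,v) = (2.5, 0), which is not an integer point.
(u,v)=(1,2): 5·1+5·2=15≤15, 6·1+4·2=14≤15, objective 14.
(u,v)=(0,3): 5·0+5·3=15≤15, 6·0+4·3=12≤15, objective 12.
(u,v)=(2,0): 5·2+5·0=10≤15, 6·2+4·0=12≤15, objective 12.
No feasible integer point exceeds 14.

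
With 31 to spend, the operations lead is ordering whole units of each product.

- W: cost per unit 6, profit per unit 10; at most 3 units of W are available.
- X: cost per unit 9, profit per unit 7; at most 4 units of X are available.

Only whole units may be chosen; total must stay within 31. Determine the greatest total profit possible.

2×W and 2×X: cost 30 ≤ 31, profit 2·10 + 2·7 = 34.
3×W and 1×X: cost 27 ≤ 31, profit 3·10 + 1·7 = 37.
Best is 37.

37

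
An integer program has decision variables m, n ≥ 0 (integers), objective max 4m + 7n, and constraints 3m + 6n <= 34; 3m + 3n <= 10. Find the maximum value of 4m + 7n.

(m,n)=(0,3): 3·0+6·3=18≤34, 3·0+3·3=9≤10, objective 21.
(m,n)=(1,2): 3·1+6·2=15≤34, 3·1+3·2=9≤10, objective 18.
(m,n)=(0,2): 3·0+6·2=12≤34, 3·0+3·2=6≤10, objective 14.
The best lattice point is (0,3), giving 21.

21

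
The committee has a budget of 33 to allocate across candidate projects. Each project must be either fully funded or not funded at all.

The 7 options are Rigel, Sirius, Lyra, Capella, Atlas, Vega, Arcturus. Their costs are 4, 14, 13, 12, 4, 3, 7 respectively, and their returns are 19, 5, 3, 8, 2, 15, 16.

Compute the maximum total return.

This is an integer program with binary decision variables.
Allowing fractional choices, the relaxed optimum would be about 61.1, but projects are indivisible.
Rigel + Capella + Atlas + Vega + Arcturus: cost 4 + 12 + 4 + 3 + 7 = 30 ≤ 33, return 19 + 8 + 2 + 15 + 16 = 60.
Rigel + Capella + Vega + Arcturus: cost 4 + 12 + 3 + 7 = 26 ≤ 33, return 19 + 8 + 15 + 16 = 58.
Best is Rigel, Capella, Atlas, Vega, and Arcturus with total return 60.

60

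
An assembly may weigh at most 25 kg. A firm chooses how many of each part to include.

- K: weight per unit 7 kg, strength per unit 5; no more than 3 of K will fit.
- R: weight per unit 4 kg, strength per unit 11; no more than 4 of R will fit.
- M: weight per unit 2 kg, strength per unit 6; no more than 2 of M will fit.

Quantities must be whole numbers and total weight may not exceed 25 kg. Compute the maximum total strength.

This is a bounded integer knapsack.
1×K, 4×R, and 1×M: weight 25 ≤ 25, strength 1·5 + 4·11 + 1·6 = 55.
4×R and 2×M: weight 20 ≤ 25, strength 4·11 + 2·6 = 56.
Best is 56.

56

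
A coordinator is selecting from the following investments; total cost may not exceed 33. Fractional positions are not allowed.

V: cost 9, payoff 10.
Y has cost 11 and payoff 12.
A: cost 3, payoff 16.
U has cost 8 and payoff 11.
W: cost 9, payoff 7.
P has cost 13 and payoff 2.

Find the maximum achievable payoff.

V + Y + A + U: cost 9 + 11 + 3 + 8 = 31 ≤ 33, payoff 10 + 12 + 16 + 11 = 49.
V + Y + A + W: cost 9 + 11 + 3 + 9 = 32 ≤ 33, payoff 10 + 12 + 16 + 7 = 45.
Y + A + U + W: cost 11 + 3 + 8 + 9 = 31 ≤ 33, payoff 12 + 16 + 11 + 7 = 46.
Best is V, Y, A, and U with total payoff 49.

49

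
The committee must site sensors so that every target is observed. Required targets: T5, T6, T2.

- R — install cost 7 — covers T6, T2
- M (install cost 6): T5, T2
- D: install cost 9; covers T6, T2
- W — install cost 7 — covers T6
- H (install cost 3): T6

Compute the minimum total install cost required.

9

Choose M and H: together they cover T5, T6, T2 — every target.
Total install cost: 6 + 3 = 9.
No cover costs less than 9.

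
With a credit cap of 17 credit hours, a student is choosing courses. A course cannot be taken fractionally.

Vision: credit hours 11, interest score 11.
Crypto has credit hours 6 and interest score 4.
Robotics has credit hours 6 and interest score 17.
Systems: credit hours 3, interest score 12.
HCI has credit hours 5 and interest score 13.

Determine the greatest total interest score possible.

42

This is an integer program with binary decision variables.
Take Robotics, Systems, and HCI: credit hours 6 + 3 + 5 = 14 ≤ 17, interest score 17 + 12 + 13 = 42.
No other feasible combination does better.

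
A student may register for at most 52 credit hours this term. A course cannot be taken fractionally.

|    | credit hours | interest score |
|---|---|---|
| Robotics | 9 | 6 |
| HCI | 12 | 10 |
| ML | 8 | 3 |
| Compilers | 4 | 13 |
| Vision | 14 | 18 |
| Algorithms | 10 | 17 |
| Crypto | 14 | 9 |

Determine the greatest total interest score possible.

64

Allowing fractional choices, the relaxed optimum would be about 65.9, but courses are indivisible.
HCI + ML + Compilers + Vision + Algorithms: credit hours 12 + 8 + 4 + 14 + 10 = 48 ≤ 52, interest score 10 + 3 + 13 + 18 + 17 = 61.
Robotics + HCI + Compilers + Vision + Algorithms: credit hours 9 + 12 + 4 + 14 + 10 = 49 ≤ 52, interest score 6 + 10 + 13 + 18 + 17 = 64.
Robotics + Compilers + Vision + Algorithms + Crypto: credit hours 9 + 4 + 14 + 10 + 14 = 51 ≤ 52, interest score 6 + 13 + 18 + 17 + 9 = 63.
Best is Robotics, HCI, Compilers, Vision, and Algorithms with total interest score 64.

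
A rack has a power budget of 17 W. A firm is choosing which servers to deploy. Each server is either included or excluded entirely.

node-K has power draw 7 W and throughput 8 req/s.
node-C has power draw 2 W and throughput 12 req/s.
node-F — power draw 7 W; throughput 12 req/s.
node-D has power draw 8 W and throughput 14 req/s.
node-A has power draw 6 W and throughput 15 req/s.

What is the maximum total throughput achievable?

Allowing fractional choices, the relaxed optimum would be about 42.7, but servers are indivisible.
node-C + node-D + node-A: power draw 2 + 8 + 6 = 16 ≤ 17, throughput 12 + 14 + 15 = 41.
node-C + node-F + node-A: power draw 2 + 7 + 6 = 15 ≤ 17, throughput 12 + 12 + 15 = 39.
node-C + node-F + node-D: power draw 2 + 7 + 8 = 17 ≤ 17, throughput 12 + 12 + 14 = 38.
Best is node-C, node-D, and node-A with total throughput 41.

41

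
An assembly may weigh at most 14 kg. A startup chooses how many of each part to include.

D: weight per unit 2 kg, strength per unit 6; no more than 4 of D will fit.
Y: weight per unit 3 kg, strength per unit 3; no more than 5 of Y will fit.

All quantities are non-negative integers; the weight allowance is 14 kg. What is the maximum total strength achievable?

D has the best ratio (6/2); taking only D gives at most 4×6 = 24 (stopped by the supply cap of 4).
Mixing does better — 4×D and 2×Y: weight 14 ≤ 14, strength 4·6 + 2·3 = 30.

30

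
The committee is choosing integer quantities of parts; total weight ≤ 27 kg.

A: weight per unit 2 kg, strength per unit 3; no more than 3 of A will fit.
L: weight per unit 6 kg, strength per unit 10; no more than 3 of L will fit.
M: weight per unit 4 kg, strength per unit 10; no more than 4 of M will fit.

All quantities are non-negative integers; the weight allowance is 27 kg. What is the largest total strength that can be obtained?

M has the best ratio (10/4); taking only M gives at most 4×10 = 40 (stopped by the supply cap of 4).
Mixing does better — 2×A, 1×L, and 4×M: weight 26 ≤ 27, strength 2·3 + 1·10 + 4·10 = 56.

56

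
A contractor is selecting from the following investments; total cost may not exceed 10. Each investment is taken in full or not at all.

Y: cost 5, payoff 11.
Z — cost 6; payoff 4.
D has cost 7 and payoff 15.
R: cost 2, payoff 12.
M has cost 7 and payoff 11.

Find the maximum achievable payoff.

27

D + R: cost 7 + 2 = 9 ≤ 10, payoff 15 + 12 = 27.
Y + R: cost 5 + 2 = 7 ≤ 10, payoff 11 + 12 = 23.
R + M: cost 2 + 7 = 9 ≤ 10, payoff 12 + 11 = 23.
Best is D and R with total payoff 27.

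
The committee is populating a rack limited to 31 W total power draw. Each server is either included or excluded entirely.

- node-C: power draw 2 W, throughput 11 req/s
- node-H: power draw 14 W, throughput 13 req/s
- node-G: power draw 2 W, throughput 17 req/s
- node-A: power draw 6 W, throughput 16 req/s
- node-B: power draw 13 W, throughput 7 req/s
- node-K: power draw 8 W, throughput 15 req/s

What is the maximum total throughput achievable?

node-C + node-G + node-A + node-B + node-K: power draw 2 + 2 + 6 + 13 + 8 = 31 ≤ 31, throughput 11 + 17 + 16 + 7 + 15 = 66.
node-H + node-G + node-A + node-K: power draw 14 + 2 + 6 + 8 = 30 ≤ 31, throughput 13 + 17 + 16 + 15 = 61.
Best is node-C, node-G, node-A, node-B, and node-K with total throughput 66.

66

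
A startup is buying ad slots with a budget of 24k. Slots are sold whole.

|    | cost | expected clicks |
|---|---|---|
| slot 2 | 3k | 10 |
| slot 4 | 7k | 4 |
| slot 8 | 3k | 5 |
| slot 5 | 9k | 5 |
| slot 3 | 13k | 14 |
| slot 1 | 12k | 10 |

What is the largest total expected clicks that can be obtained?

29

Treat it as a binary knapsack problem.
slot 2 + slot 8 + slot 3: cost 3 + 3 + 13 = 19 ≤ 24, expected clicks 10 + 5 + 14 = 29.
slot 2 + slot 4 + slot 3: cost 3 + 7 + 13 = 23 ≤ 24, expected clicks 10 + 4 + 14 = 28.
Best is slot 2, slot 8, and slot 3 with total expected clicks 29.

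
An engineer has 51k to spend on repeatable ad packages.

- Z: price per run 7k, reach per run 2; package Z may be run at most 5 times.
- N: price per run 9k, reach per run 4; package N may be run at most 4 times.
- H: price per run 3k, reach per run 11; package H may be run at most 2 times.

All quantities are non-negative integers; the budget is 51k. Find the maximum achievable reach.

1×Z, 4×N, and 2×H: price 49 ≤ 51, reach 1·2 + 4·4 + 2·11 = 40.
4×N and 2×H: price 42 ≤ 51, reach 4·4 + 2·11 = 38.
Best is 40.

40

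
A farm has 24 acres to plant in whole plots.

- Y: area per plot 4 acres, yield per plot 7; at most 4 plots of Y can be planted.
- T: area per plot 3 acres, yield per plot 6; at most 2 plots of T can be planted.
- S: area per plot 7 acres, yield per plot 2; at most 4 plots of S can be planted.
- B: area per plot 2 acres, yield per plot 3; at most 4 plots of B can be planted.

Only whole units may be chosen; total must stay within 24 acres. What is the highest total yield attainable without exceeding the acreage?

This is a bounded integer knapsack.
T has the best ratio (6/3); taking only T gives at most 2×6 = 12 (stopped by the supply cap of 2).
Mixing does better — 4×Y, 2×T, and 1×B: area 24 ≤ 24, yield 4·7 + 2·6 + 1·3 = 43.

43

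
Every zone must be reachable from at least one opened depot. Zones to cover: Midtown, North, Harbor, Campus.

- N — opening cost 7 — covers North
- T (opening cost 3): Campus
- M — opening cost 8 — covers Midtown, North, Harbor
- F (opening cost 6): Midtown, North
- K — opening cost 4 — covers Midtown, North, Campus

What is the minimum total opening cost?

Choose T and M: together they cover Midtown, North, Harbor, Campus — every zone.
Total opening cost: 3 + 8 = 11.

11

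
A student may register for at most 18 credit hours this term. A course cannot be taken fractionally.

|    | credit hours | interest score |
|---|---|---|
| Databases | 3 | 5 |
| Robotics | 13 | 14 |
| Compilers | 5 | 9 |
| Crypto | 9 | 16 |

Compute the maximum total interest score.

Treat it as a binary knapsack problem.
Compilers + Crypto: credit hours 5 + 9 = 14 ≤ 18, interest score 9 + 16 = 25.
Robotics + Compilers: credit hours 13 + 5 = 18 ≤ 18, interest score 14 + 9 = 23.
Databases + Compilers + Crypto: credit hours 3 + 5 + 9 = 17 ≤ 18, interest score 5 + 9 + 16 = 30.
Best is Databases, Compilers, and Crypto with total interest score 30.

30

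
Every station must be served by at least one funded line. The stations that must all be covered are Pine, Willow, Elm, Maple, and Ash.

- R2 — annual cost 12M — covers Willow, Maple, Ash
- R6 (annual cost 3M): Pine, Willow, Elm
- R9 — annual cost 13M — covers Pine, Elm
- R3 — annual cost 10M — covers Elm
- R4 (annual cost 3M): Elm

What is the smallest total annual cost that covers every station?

Choose R2 and R6: together they cover Pine, Willow, Elm, Maple, Ash — every station.
Total annual cost: 12 + 3 = 15.
No cover costs less than 15.

15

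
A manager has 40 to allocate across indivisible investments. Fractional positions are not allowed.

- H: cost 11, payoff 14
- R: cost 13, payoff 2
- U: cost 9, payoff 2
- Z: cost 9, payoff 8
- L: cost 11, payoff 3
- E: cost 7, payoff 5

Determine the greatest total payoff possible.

This is an integer program with binary decision variables.
H + Z + L + E: cost 11 + 9 + 11 + 7 = 38 ≤ 40, payoff 14 + 8 + 3 + 5 = 30.
H + U + Z + E: cost 11 + 9 + 9 + 7 = 36 ≤ 40, payoff 14 + 2 + 8 + 5 = 29.
Best is H, Z, L, and E with total payoff 30.

30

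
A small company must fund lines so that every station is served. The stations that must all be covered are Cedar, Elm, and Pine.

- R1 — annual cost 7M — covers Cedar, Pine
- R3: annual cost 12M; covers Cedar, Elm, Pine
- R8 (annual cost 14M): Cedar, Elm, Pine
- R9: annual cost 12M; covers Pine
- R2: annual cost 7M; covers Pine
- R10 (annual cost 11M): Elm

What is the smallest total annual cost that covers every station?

The greedy cost-per-new-station heuristic would pick R1 and R10 for 18, but a cheaper cover exists.
R3 alone covers Cedar, Elm, Pine — every station.
Total annual cost: 12.
No cover costs less than 12.

12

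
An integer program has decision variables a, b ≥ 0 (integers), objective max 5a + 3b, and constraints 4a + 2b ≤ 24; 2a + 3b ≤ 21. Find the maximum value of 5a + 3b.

32

(a,b)=(4,4): 4·4+2·4=24≤24, 2·4+3·4=20≤21, objective 32.
(a,b)=(3,5): 4·3+2·5=22≤24, 2·3+3·5=21≤21, objective 30.
(a,b)=(4,3): 4·4+2·3=22≤24, 2·4+3·3=17≤21, objective 29.
No feasible integer point exceeds 32.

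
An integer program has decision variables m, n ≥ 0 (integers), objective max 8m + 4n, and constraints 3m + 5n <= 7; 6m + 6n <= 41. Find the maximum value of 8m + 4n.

16

Relaxing integrality, the LP optimum is 18.67 at (m,n) = (2.33, 0), which is not an integer point.
(m,n)=(2,0): 3·2+5·0=6≤7, 6·2+6·0=12≤41, objective 16.
(m,n)=(1,0): 3·1+5·0=3≤7, 6·1+6·0=6≤41, objective 8.
Maximum is 16 at (m,n)=(2,0).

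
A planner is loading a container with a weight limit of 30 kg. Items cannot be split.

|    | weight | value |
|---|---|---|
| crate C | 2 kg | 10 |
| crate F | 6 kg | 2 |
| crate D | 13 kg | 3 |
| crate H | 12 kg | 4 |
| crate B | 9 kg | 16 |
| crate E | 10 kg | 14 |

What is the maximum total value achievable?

42

This is an integer program with binary decision variables.
Take crate C, crate F, crate B, and crate E: weight 2 + 6 + 9 + 10 = 27 ≤ 30, value 10 + 2 + 16 + 14 = 42.
No other feasible combination does better.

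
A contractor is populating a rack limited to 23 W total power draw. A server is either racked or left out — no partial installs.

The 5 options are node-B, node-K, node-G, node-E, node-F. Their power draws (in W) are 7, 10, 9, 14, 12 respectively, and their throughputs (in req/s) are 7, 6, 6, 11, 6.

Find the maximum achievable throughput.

18

Take node-B and node-E: power draw 7 + 14 = 21 ≤ 23, throughput 7 + 11 = 18.
No other feasible combination does better.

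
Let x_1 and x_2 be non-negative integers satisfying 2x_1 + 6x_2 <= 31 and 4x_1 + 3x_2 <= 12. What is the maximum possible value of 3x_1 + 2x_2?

(x_1,x_2)=(3,0): 2·3+6·0=6≤31, 4·3+3·0=12≤12, objective 9.
(x_1,x_2)=(2,1): 2·2+6·1=10≤31, 4·2+3·1=11≤12, objective 8.
(x_1,x_2)=(2,0): 2·2+6·0=4≤31, 4·2+3·0=8≤12, objective 6.
The best lattice point is (3,0), giving 9.

9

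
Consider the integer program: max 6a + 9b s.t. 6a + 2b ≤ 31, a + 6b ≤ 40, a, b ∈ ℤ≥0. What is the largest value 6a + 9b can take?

72

Relaxing integrality, the LP optimum is 74.03 at (a,b) = (3.12, 6.15), which is not an integer point.
(a,b)=(3,6): 6·3+2·6=30≤31, 1·3+6·6=39≤40, objective 72.
(a,b)=(2,6): 6·2+2·6=24≤31, 1·2+6·6=38≤40, objective 66.
(a,b)=(3,5): 6·3+2·5=28≤31, 1·3+6·5=33≤40, objective 63.
Maximum is 72 at (a,b)=(3,6).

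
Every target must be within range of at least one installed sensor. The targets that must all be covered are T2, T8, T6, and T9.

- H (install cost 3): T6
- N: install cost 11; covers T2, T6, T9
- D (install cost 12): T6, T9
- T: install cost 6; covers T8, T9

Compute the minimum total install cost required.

17

The greedy cost-per-new-target heuristic would pick H, T, and N for 20, but a cheaper cover exists.
Choose N and T: together they cover T2, T8, T6, T9 — every target.
Total install cost: 11 + 6 = 17.
No cover costs less than 17.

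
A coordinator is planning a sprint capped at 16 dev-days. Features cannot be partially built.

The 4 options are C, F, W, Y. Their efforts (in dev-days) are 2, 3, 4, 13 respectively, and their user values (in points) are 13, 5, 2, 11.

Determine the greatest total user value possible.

24

This is a 0-1 knapsack instance.
Allowing fractional choices, the relaxed optimum would be about 27.3, but features are indivisible.
C + F + W: effort 2 + 3 + 4 = 9 ≤ 16, user value 13 + 5 + 2 = 20.
C + F: effort 2 + 3 = 5 ≤ 16, user value 13 + 5 = 18.
C + Y: effort 2 + 13 = 15 ≤ 16, user value 13 + 11 = 24.
Best is C and Y with total user value 24.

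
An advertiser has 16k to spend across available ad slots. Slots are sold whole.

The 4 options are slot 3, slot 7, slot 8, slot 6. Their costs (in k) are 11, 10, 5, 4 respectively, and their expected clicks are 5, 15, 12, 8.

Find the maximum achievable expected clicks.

27

Allowing fractional choices, the relaxed optimum would be about 30.5, but ad slots are indivisible.
slot 7 + slot 8: cost 10 + 5 = 15 ≤ 16, expected clicks 15 + 12 = 27.
slot 8 + slot 6: cost 5 + 4 = 9 ≤ 16, expected clicks 12 + 8 = 20.
slot 7 + slot 6: cost 10 + 4 = 14 ≤ 16, expected clicks 15 + 8 = 23.
Best is slot 7 and slot 8 with total expected clicks 27.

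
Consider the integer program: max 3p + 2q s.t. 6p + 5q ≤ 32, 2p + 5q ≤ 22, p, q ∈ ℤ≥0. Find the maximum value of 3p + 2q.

15

The continuous relaxation peaks at (5.33, 0) with value 16.00; rounding to a feasible lattice point costs some objective.
(p,q)=(5,0): 6·5+5·0=30≤32, 2·5+5·0=10≤22, objective 15.
(p,q)=(4,1): 6·4+5·1=29≤32, 2·4+5·1=13≤22, objective 14.
(p,q)=(4,0): 6·4+5·0=24≤32, 2·4+5·0=8≤22, objective 12.
Maximum is 15 at (p,q)=(5,0).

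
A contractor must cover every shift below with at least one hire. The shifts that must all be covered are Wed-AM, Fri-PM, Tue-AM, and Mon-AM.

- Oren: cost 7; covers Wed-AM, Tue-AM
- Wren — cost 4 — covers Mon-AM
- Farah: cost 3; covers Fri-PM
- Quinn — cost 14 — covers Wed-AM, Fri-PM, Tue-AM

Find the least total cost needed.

14

Choose Oren, Wren, and Farah: together they cover Wed-AM, Fri-PM, Tue-AM, Mon-AM — every shift.
Total cost: 7 + 4 + 3 = 14.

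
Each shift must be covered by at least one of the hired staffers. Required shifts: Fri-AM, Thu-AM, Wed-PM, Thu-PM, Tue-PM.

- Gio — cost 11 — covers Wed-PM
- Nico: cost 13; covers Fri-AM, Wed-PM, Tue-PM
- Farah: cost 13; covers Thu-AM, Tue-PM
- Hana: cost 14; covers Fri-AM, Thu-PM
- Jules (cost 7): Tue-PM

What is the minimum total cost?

This is an integer covering problem.
The greedy cost-per-new-shift heuristic would pick Nico, Farah, and Hana for 40, but a cheaper cover exists.
Choose Gio, Farah, and Hana: together they cover Fri-AM, Thu-AM, Wed-PM, Thu-PM, Tue-PM — every shift.
Total cost: 11 + 13 + 14 = 38.
No cover costs less than 38.

38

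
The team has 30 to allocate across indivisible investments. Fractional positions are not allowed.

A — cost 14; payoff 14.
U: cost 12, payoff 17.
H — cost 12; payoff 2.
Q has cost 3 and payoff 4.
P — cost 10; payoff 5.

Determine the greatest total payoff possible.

Allowing fractional choices, the relaxed optimum would be about 35.5, but investments are indivisible.
A + U: cost 14 + 12 = 26 ≤ 30, payoff 14 + 17 = 31.
A + U + Q: cost 14 + 12 + 3 = 29 ≤ 30, payoff 14 + 17 + 4 = 35.
Best is A, U, and Q with total payoff 35.

35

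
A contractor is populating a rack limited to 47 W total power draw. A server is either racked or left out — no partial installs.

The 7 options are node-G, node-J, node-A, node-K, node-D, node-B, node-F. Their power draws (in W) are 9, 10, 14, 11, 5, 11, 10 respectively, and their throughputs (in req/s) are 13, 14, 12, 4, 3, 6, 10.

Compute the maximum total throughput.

49

Treat it as a binary knapsack problem.
Allowing fractional choices, the relaxed optimum would be about 51.4, but servers are indivisible.
node-G + node-J + node-D + node-B + node-F: power draw 9 + 10 + 5 + 11 + 10 = 45 ≤ 47, throughput 13 + 14 + 3 + 6 + 10 = 46.
node-G + node-J + node-A + node-F: power draw 9 + 10 + 14 + 10 = 43 ≤ 47, throughput 13 + 14 + 12 + 10 = 49.
node-G + node-J + node-A + node-B: power draw 9 + 10 + 14 + 11 = 44 ≤ 47, throughput 13 + 14 + 12 + 6 = 45.
Best is node-G, node-J, node-A, and node-F with total throughput 49.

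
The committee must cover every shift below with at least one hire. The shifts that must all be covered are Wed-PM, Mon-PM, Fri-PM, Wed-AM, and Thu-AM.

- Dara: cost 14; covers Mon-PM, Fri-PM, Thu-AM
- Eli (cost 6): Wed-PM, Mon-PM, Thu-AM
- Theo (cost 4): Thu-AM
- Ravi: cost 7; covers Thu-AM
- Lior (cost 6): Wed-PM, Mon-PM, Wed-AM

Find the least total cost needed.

20

The greedy cost-per-new-shift heuristic would pick Eli, Lior, and Dara for 26, but a cheaper cover exists.
Choose Dara and Lior: together they cover Wed-PM, Mon-PM, Fri-PM, Wed-AM, Thu-AM — every shift.
Total cost: 14 + 6 = 20.
No cover costs less than 20.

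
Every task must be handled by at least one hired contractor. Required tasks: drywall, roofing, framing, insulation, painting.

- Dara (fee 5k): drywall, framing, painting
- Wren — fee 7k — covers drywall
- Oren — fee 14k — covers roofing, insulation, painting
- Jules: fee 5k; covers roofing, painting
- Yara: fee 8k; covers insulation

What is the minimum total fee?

Choose Dara, Jules, and Yara: together they cover drywall, roofing, framing, insulation, painting — every task.
Total fee: 5 + 5 + 8 = 18.
No cover costs less than 18.

18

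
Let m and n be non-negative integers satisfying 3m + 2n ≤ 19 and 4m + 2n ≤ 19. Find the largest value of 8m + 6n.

(m,n)=(0,9) is feasible, giving 54.
(m,n)=(0,8) is feasible, giving 48.
The best lattice point is (0,9), giving 54.

54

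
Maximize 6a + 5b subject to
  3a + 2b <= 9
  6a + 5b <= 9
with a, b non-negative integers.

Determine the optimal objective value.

6

(a,b)=(1,0): 3·1+2·0=3≤9, 6·1+5·0=6≤9, objective 6.
(a,b)=(0,1): 3·0+2·1=2≤9, 6·0+5·1=5≤9, objective 5.
(a,b)=(0,0): 3·0+2·0=0≤9, 6·0+5·0=0≤9, objective 0.
Maximum is 6 at (a,b)=(1,0).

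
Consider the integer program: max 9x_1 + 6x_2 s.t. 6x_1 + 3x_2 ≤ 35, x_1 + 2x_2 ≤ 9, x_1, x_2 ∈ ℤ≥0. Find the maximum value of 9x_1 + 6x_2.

(x_1,x_2)=(5,1) is feasible, giving 51.
(x_1,x_2)=(4,2) is feasible, giving 48.
(x_1,x_2)=(3,3) is feasible, giving 45.
(x_1,x_2)=(5,0) is feasible, giving 45.
The best lattice point is (5,1), giving 51.

51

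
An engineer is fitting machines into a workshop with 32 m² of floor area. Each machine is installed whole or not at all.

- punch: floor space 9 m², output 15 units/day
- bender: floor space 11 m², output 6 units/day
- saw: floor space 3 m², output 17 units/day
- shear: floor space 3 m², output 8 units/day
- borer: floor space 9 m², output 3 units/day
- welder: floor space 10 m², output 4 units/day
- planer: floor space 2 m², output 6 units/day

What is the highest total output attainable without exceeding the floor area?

52

Take punch, bender, saw, shear, and planer: floor space 9 + 11 + 3 + 3 + 2 = 28 ≤ 32, output 15 + 6 + 17 + 8 + 6 = 52.
No other feasible combination does better.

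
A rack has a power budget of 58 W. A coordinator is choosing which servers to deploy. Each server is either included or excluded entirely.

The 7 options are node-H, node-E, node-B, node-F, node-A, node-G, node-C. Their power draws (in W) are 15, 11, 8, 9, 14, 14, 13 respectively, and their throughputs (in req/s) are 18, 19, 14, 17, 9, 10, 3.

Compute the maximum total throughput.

Take node-H, node-E, node-B, node-F, and node-G: power draw 15 + 11 + 8 + 9 + 14 = 57 ≤ 58, throughput 18 + 19 + 14 + 17 + 10 = 78.
No other feasible combination does better.

78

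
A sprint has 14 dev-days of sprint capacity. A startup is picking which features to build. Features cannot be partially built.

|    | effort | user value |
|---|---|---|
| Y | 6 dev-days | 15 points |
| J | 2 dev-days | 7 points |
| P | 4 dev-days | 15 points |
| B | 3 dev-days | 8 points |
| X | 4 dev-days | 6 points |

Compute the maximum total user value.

38

Allowing fractional choices, the relaxed optimum would be about 42.5, but features are indivisible.
Y + P + B: effort 6 + 4 + 3 = 13 ≤ 14, user value 15 + 15 + 8 = 38.
Y + J + P: effort 6 + 2 + 4 = 12 ≤ 14, user value 15 + 7 + 15 = 37.
Best is Y, P, and B with total user value 38.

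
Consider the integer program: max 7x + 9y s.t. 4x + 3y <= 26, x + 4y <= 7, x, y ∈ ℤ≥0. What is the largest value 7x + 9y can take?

(x,y)=(6,0): 4·6+3·0=24≤26, 1·6+4·0=6≤7, objective 42.
(x,y)=(5,0): 4·5+3·0=20≤26, 1·5+4·0=5≤7, objective 35.
Maximum is 42 at (x,y)=(6,0).

42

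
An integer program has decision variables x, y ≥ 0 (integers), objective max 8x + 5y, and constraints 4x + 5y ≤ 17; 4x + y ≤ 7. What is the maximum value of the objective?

The continuous relaxation peaks at (1.12, 2.5) with value 21.50; rounding to a feasible lattice point costs some objective.
(x,y)=(1,2) is feasible, giving 18.
(x,y)=(0,3) is feasible, giving 15.
No feasible integer point exceeds 18.

18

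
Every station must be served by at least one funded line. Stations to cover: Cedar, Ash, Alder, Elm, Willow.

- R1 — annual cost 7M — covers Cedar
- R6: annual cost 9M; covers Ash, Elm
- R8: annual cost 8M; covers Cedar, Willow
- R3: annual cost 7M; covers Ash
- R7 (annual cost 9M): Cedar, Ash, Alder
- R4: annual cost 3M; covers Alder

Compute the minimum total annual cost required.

The greedy cost-per-new-station heuristic would pick R7, R8, and R6 for 26, but a cheaper cover exists.
Choose R6, R8, and R4: together they cover Cedar, Ash, Alder, Elm, Willow — every station.
Total annual cost: 9 + 8 + 3 = 20.
No cover costs less than 20.

20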